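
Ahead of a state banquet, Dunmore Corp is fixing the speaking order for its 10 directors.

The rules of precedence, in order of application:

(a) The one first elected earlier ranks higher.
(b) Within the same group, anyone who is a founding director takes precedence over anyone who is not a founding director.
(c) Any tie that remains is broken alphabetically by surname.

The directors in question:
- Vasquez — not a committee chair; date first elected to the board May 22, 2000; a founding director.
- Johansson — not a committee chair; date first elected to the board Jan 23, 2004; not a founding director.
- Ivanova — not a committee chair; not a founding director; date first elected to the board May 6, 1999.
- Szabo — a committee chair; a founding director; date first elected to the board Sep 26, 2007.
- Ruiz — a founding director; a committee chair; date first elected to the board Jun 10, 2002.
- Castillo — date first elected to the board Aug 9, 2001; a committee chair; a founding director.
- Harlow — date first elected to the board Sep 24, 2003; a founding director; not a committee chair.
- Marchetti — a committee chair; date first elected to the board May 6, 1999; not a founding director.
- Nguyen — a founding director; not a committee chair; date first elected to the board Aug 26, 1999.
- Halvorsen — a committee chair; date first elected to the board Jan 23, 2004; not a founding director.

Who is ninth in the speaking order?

Johansson

By date first elected to the board (earlier first): Ivanova and Marchetti (both May 6, 1999); then Nguyen (Aug 26, 1999); then Vasquez (May 22, 2000); then Castillo (Aug 9, 2001); then Ruiz (Jun 10, 2002); then Harlow (Sep 24, 2003); then Halvorsen and Johansson (both Jan 23, 2004); then Szabo (Sep 26, 2007).
Ivanova and Marchetti are each not a founding director, so the next rule applies.
Among Ivanova and Marchetti, alphabetically by surname: Ivanova before Marchetti.
Halvorsen and Johansson are each not a founding director, so the next rule applies.
Among Halvorsen and Johansson, alphabetically by surname: Halvorsen before Johansson.
Order: Ivanova, Marchetti, Nguyen, Vasquez, Castillo, Ruiz, Harlow, Halvorsen, Johansson, Szabo.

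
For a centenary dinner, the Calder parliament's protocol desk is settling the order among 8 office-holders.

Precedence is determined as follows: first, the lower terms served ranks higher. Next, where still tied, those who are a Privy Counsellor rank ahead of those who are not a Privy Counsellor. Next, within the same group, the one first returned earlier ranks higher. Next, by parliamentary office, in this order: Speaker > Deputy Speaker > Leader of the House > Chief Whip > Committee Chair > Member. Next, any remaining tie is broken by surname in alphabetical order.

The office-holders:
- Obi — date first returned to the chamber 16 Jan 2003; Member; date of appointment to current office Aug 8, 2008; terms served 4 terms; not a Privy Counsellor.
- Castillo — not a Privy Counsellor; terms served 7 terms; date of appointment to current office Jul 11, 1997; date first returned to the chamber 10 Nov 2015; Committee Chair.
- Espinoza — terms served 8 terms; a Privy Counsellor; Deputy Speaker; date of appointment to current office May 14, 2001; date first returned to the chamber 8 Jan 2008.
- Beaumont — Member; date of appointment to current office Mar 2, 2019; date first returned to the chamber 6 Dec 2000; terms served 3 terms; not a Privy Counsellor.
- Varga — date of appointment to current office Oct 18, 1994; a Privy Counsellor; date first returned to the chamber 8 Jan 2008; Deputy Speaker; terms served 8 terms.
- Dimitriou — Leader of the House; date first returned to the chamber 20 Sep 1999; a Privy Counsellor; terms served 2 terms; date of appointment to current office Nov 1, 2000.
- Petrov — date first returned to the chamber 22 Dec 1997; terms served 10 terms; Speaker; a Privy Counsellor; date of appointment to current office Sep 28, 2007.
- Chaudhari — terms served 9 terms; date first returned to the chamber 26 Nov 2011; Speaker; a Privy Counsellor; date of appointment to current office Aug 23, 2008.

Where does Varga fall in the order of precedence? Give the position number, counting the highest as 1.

6

By terms served (lower first): Dimitriou (2 terms); then Beaumont (3 terms); then Obi (4 terms); then Castillo (7 terms); then Espinoza and Varga (both 8 terms); then Chaudhari (9 terms); then Petrov (10 terms).
Espinoza and Varga are each a Privy Counsellor, so the next rule applies.
Espinoza and Varga both have date first returned to the chamber 8 Jan 2008, so the next rule applies.
Espinoza and Varga are each Deputy Speaker, so the next rule applies.
Among Espinoza and Varga, alphabetically by surname: Espinoza before Varga.
Order: Dimitriou, Beaumont, Obi, Castillo, Espinoza, Varga, Chaudhari, Petrov. So position 6.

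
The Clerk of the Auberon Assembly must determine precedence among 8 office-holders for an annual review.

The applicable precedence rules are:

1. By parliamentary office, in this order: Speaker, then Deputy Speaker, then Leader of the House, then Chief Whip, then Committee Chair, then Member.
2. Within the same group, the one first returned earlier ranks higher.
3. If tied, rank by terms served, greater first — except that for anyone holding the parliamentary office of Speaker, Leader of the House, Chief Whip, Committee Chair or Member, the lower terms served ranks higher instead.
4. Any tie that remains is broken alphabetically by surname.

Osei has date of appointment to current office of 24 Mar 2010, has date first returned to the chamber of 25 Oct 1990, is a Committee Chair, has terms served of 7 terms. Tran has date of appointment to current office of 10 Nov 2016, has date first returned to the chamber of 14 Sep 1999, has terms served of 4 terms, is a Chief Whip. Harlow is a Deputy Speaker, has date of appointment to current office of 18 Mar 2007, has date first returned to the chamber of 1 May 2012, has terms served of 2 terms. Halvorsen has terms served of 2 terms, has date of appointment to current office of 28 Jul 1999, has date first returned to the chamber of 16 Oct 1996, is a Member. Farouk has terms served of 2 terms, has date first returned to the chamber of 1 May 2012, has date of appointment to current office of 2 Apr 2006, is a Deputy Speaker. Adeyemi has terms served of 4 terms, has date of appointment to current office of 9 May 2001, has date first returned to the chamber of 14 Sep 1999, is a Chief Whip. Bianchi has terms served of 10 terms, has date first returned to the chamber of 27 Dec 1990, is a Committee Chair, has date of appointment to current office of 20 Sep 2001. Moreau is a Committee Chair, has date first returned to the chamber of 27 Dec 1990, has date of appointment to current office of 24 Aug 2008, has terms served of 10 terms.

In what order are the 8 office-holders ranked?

By parliamentary office: Farouk and Harlow (Deputy Speaker); then Adeyemi and Tran (Chief Whip); then Osei, Bianchi and Moreau (Committee Chair); then Halvorsen (Member).
Farouk and Harlow both have date first returned to the chamber 1 May 2012, so the next rule applies.
Farouk and Harlow both have terms served 2 terms, so the next rule applies.
Among Farouk and Harlow, alphabetically by surname: Farouk before Harlow.
Adeyemi and Tran both have date first returned to the chamber 14 Sep 1999, so the next rule applies.
Adeyemi and Tran both have terms served 4 terms, so the next rule applies.
Among Adeyemi and Tran, alphabetically by surname: Adeyemi before Tran.
Among Osei, Bianchi and Moreau, by date first returned to the chamber (earlier first): Osei (25 Oct 1990) before Bianchi and Moreau (27 Dec 1990).
Bianchi and Moreau both have terms served 10 terms, so the next rule applies.
Among Bianchi and Moreau, alphabetically by surname: Bianchi before Moreau.
Full order: Farouk, Harlow, Adeyemi, Tran, Osei, Bianchi, Moreau, Halvorsen.

Farouk, Harlow, Adeyemi, Tran, Osei, Bianchi, Moreau, Halvorsen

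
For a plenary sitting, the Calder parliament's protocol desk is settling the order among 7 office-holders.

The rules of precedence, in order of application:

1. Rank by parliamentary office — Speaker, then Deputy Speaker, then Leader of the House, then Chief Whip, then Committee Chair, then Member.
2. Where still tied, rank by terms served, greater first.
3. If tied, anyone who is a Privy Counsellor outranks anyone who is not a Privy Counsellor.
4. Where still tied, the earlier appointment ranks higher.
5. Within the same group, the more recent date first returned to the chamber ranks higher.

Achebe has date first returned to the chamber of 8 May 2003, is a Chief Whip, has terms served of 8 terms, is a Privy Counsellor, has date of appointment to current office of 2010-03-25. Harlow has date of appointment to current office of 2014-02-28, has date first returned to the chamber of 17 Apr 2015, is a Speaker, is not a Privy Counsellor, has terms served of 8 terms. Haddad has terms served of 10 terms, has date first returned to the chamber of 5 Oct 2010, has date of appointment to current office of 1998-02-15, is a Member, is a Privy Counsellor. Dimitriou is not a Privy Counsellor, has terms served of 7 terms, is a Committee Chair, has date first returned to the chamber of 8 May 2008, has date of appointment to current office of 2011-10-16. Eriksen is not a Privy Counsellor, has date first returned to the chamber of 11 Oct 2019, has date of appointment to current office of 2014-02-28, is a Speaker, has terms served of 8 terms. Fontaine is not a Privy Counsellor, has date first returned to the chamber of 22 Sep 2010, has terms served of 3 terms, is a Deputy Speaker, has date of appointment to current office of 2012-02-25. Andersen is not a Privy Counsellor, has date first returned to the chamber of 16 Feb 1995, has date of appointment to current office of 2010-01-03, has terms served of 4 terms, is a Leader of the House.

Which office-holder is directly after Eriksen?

By parliamentary office: Eriksen and Harlow (Speaker); then Fontaine (Deputy Speaker); then Andersen (Leader of the House); then Achebe (Chief Whip); then Dimitriou (Committee Chair); then Haddad (Member).
Eriksen and Harlow both have terms served 8 terms, so the next rule applies.
Eriksen and Harlow are each not a Privy Counsellor, so the next rule applies.
Eriksen and Harlow both have date of appointment to current office 2014-02-28, so the next rule applies.
Among Eriksen and Harlow, by date first returned to the chamber (later first): Eriksen (11 Oct 2019) before Harlow (17 Apr 2015).
Order: Eriksen, Harlow, Fontaine, Andersen, Achebe, Dimitriou, Haddad.

Harlow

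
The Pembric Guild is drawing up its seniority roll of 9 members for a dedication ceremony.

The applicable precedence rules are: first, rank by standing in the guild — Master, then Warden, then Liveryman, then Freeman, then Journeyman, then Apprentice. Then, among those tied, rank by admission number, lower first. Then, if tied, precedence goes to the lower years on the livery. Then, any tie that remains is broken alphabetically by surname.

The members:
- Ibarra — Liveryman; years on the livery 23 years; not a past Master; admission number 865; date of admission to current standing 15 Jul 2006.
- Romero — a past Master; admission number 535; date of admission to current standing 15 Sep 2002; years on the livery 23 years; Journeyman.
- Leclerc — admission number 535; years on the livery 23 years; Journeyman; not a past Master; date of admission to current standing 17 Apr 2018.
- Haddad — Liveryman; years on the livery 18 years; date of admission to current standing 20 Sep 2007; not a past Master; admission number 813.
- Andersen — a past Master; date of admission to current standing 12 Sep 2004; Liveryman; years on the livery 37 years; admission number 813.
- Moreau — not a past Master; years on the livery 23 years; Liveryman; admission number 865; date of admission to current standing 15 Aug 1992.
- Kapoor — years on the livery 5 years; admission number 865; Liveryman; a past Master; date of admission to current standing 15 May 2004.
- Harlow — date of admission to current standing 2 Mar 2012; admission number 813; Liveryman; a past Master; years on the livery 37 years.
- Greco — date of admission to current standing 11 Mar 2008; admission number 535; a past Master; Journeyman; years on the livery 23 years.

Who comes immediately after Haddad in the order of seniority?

By standing in the guild: Haddad, Andersen, Harlow, Kapoor, Ibarra and Moreau (Liveryman); then Greco, Leclerc and Romero (Journeyman).
Among Haddad, Andersen, Harlow, Kapoor, Ibarra and Moreau, by admission number (lower first): Haddad, Andersen and Harlow (813) before Kapoor, Ibarra and Moreau (865).
Among Haddad, Andersen and Harlow, by years on the livery (lower first): Haddad (18 years) before Andersen and Harlow (37 years).
Among Andersen and Harlow, alphabetically by surname: Andersen before Harlow.
Among Kapoor, Ibarra and Moreau, by years on the livery (lower first): Kapoor (5 years) before Ibarra and Moreau (23 years).
Among Ibarra and Moreau, alphabetically by surname: Ibarra before Moreau.
Greco, Leclerc and Romero all have admission number 535, so the next rule applies.
Greco, Leclerc and Romero all have years on the livery 23 years, so the next rule applies.
Among Greco, Leclerc and Romero, alphabetically by surname: Greco before Leclerc before Romero.
Order: Haddad, Andersen, Harlow, Kapoor, Ibarra, Moreau, Greco, Leclerc, Romero.

Andersen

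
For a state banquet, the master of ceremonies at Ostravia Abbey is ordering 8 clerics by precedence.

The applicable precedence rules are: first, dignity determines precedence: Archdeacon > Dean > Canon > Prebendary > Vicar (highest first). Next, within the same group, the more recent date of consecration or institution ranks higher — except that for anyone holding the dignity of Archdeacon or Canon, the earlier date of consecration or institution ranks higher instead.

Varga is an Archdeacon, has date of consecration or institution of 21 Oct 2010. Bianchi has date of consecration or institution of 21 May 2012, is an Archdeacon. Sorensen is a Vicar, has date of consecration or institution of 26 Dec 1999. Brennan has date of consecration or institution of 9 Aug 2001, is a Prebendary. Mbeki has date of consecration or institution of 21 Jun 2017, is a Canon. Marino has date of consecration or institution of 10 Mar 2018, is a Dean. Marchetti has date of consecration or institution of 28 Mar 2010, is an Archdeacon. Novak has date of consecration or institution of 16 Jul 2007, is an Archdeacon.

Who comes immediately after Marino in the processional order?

By dignity: Novak, Marchetti, Varga and Bianchi (Archdeacon); then Marino (Dean); then Mbeki (Canon); then Brennan (Prebendary); then Sorensen (Vicar).
Among Novak, Marchetti, Varga and Bianchi, by date of consecration or institution (earlier first) (reversed rule for this group): Novak (16 Jul 2007) before Marchetti (28 Mar 2010) before Varga (21 Oct 2010) before Bianchi (21 May 2012).
Order: Novak, Marchetti, Varga, Bianchi, Marino, Mbeki, Brennan, Sorensen.

Mbeki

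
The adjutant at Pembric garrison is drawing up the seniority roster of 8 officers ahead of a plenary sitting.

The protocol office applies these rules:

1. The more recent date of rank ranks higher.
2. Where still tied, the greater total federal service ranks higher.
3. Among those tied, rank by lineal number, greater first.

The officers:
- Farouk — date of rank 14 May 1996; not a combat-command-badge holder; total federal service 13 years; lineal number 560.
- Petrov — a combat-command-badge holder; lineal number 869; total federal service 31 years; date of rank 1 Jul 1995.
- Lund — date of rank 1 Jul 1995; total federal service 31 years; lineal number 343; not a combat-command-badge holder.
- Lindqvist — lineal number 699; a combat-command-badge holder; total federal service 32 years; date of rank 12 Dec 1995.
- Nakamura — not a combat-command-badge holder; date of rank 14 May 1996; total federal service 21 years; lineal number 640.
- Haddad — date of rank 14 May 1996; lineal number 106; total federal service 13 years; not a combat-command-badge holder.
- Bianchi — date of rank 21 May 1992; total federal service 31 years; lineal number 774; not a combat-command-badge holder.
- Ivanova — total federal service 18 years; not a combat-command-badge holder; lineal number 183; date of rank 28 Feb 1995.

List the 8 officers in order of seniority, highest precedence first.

By date of rank (later first): Nakamura, Farouk and Haddad (each 14 May 1996); then Lindqvist (12 Dec 1995); then Petrov and Lund (both 1 Jul 1995); then Ivanova (28 Feb 1995); then Bianchi (21 May 1992).
Among Nakamura, Farouk and Haddad, by total federal service (higher first): Nakamura (21 years) before Farouk and Haddad (13 years).
Among Farouk and Haddad, by lineal number (higher first): Farouk (560) before Haddad (106).
Petrov and Lund both have total federal service 31 years, so the next rule applies.
Among Petrov and Lund, by lineal number (higher first): Petrov (869) before Lund (343).
Full order: Nakamura, Farouk, Haddad, Lindqvist, Petrov, Lund, Ivanova, Bianchi.

Nakamura, Farouk, Haddad, Lindqvist, Petrov, Lund, Ivanova, Bianchi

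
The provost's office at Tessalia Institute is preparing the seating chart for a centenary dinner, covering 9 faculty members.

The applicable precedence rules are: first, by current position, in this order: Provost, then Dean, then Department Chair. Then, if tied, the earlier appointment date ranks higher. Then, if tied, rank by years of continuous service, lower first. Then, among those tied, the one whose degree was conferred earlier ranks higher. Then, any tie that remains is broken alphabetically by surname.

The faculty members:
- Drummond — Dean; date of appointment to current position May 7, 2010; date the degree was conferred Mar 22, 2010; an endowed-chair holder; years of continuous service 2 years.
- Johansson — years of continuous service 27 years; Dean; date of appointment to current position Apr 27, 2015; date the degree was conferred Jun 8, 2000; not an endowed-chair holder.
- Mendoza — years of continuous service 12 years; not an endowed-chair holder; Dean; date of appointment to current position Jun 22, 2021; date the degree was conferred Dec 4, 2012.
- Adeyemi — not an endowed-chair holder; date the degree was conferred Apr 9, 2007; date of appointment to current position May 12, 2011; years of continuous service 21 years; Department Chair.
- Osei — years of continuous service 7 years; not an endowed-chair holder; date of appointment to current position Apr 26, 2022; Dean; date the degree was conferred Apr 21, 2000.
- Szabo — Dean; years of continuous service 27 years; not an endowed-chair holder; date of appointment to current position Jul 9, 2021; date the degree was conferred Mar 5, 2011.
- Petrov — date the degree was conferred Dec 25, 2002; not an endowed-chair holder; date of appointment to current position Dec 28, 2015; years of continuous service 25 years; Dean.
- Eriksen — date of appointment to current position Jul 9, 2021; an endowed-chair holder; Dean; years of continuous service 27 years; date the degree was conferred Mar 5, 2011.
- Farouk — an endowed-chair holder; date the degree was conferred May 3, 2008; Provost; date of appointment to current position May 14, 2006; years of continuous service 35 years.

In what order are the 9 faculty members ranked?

Farouk, Drummond, Johansson, Petrov, Mendoza, Eriksen, Szabo, Osei, Adeyemi

By current position: Farouk (Provost); then Drummond, Johansson, Petrov, Mendoza, Eriksen, Szabo and Osei (Dean); then Adeyemi (Department Chair).
Among Drummond, Johansson, Petrov, Mendoza, Eriksen, Szabo and Osei, by date of appointment to current position (earlier first): Drummond (May 7, 2010) before Johansson (Apr 27, 2015) before Petrov (Dec 28, 2015) before Mendoza (Jun 22, 2021) before Eriksen and Szabo (Jul 9, 2021) before Osei (Apr 26, 2022).
Eriksen and Szabo both have years of continuous service 27 years, so the next rule applies.
Eriksen and Szabo both have date the degree was conferred Mar 5, 2011, so the next rule applies.
Among Eriksen and Szabo, alphabetically by surname: Eriksen before Szabo.
Full order: Farouk, Drummond, Johansson, Petrov, Mendoza, Eriksen, Szabo, Osei, Adeyemi.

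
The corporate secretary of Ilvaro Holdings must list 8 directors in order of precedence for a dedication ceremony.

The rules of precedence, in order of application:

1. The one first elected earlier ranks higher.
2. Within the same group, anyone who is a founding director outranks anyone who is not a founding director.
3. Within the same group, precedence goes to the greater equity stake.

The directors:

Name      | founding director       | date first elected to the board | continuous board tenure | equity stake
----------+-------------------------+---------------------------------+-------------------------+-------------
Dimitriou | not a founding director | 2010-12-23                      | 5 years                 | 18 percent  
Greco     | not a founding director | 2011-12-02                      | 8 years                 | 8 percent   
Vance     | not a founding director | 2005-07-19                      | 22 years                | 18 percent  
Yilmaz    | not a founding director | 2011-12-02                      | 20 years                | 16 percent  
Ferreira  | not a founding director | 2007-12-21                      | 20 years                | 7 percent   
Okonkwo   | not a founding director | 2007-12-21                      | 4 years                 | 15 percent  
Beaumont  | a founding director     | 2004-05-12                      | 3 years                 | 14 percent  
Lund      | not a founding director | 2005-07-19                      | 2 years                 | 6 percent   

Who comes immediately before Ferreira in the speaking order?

By date first elected to the board (earlier first): Beaumont (2004-05-12); then Vance and Lund (both 2005-07-19); then Okonkwo and Ferreira (both 2007-12-21); then Dimitriou (2010-12-23); then Yilmaz and Greco (both 2011-12-02).
Vance and Lund are each not a founding director, so the next rule applies.
Among Vance and Lund, by equity stake (higher first): Vance (18 percent) before Lund (6 percent).
Okonkwo and Ferreira are each not a founding director, so the next rule applies.
Among Okonkwo and Ferreira, by equity stake (higher first): Okonkwo (15 percent) before Ferreira (7 percent).
Yilmaz and Greco are each not a founding director, so the next rule applies.
Among Yilmaz and Greco, by equity stake (higher first): Yilmaz (16 percent) before Greco (8 percent).
Order: Beaumont, Vance, Lund, Okonkwo, Ferreira, Dimitriou, Yilmaz, Greco.

Okonkwo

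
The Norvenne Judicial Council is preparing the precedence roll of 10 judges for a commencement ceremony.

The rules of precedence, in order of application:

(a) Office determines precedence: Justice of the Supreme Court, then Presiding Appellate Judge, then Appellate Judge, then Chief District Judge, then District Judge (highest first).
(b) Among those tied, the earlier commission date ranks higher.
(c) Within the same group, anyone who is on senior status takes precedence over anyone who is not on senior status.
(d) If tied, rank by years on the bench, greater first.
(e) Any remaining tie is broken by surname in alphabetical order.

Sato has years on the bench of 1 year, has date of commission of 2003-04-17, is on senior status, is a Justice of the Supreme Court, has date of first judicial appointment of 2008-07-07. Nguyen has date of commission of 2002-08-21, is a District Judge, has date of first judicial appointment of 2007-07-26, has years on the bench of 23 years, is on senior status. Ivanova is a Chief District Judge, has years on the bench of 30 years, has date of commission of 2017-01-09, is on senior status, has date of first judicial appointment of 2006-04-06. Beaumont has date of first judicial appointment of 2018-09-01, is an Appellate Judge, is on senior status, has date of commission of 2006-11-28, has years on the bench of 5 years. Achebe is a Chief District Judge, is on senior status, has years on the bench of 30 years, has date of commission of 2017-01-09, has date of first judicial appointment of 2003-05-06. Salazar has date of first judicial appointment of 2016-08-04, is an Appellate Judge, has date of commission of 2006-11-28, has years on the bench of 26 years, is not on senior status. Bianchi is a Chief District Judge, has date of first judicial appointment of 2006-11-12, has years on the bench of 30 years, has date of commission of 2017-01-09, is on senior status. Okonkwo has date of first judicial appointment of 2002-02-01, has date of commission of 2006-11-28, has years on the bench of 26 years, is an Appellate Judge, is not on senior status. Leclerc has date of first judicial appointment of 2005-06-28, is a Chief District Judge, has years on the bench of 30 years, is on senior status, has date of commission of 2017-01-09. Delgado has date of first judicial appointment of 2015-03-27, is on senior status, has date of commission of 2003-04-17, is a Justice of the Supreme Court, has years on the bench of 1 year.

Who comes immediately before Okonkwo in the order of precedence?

Beaumont

By office: Delgado and Sato (Justice of the Supreme Court); then Beaumont, Okonkwo and Salazar (Appellate Judge); then Achebe, Bianchi, Ivanova and Leclerc (Chief District Judge); then Nguyen (District Judge).
Delgado and Sato both have date of commission 2003-04-17, so the next rule applies.
Delgado and Sato are each on senior status, so the next rule applies.
Delgado and Sato both have years on the bench 1 year, so the next rule applies.
Among Delgado and Sato, alphabetically by surname: Delgado before Sato.
Beaumont, Okonkwo and Salazar all have date of commission 2006-11-28, so the next rule applies.
Among Beaumont, Okonkwo and Salazar, on senior status before not on senior status: Beaumont (on senior status) before Okonkwo and Salazar (not on senior status).
Okonkwo and Salazar both have years on the bench 26 years, so the next rule applies.
Among Okonkwo and Salazar, alphabetically by surname: Okonkwo before Salazar.
Achebe, Bianchi, Ivanova and Leclerc all have date of commission 2017-01-09, so the next rule applies.
Achebe, Bianchi, Ivanova and Leclerc are each on senior status, so the next rule applies.
Achebe, Bianchi, Ivanova and Leclerc all have years on the bench 30 years, so the next rule applies.
Among Achebe, Bianchi, Ivanova and Leclerc, alphabetically by surname: Achebe before Bianchi before Ivanova before Leclerc.
Order: Delgado, Sato, Beaumont, Okonkwo, Salazar, Achebe, Bianchi, Ivanova, Leclerc, Nguyen.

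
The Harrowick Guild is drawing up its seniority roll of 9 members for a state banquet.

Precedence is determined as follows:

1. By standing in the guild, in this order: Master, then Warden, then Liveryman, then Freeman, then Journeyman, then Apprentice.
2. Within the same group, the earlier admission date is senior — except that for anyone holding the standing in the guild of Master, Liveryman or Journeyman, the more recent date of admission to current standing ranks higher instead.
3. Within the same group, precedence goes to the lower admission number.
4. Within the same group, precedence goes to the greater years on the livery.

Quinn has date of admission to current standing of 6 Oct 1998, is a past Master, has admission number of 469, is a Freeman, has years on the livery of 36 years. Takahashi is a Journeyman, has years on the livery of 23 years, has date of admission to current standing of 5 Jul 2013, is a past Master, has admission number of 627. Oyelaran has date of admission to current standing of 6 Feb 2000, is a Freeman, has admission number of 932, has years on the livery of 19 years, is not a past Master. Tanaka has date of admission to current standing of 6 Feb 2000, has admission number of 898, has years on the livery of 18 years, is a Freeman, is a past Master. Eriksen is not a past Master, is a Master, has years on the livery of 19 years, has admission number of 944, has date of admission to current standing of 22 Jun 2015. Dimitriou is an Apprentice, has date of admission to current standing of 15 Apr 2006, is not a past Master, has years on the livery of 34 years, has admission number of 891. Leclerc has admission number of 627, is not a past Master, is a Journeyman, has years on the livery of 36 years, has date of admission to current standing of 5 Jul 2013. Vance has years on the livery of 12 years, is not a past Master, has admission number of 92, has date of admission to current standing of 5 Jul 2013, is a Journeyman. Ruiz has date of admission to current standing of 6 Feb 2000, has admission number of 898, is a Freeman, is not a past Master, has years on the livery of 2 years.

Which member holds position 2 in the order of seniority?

Quinn

By standing in the guild: Eriksen (Master); then Quinn, Tanaka, Ruiz and Oyelaran (Freeman); then Vance, Leclerc and Takahashi (Journeyman); then Dimitriou (Apprentice).
Among Quinn, Tanaka, Ruiz and Oyelaran, by date of admission to current standing (earlier first): Quinn (6 Oct 1998) before Tanaka, Ruiz and Oyelaran (6 Feb 2000).
Among Tanaka, Ruiz and Oyelaran, by admission number (lower first): Tanaka and Ruiz (898) before Oyelaran (932).
Among Tanaka and Ruiz, by years on the livery (higher first): Tanaka (18 years) before Ruiz (2 years).
Vance, Leclerc and Takahashi all have date of admission to current standing 5 Jul 2013, so the next rule applies.
Among Vance, Leclerc and Takahashi, by admission number (lower first): Vance (92) before Leclerc and Takahashi (627).
Among Leclerc and Takahashi, by years on the livery (higher first): Leclerc (36 years) before Takahashi (23 years).
Order: Eriksen, Quinn, Tanaka, Ruiz, Oyelaran, Vance, Leclerc, Takahashi, Dimitriou.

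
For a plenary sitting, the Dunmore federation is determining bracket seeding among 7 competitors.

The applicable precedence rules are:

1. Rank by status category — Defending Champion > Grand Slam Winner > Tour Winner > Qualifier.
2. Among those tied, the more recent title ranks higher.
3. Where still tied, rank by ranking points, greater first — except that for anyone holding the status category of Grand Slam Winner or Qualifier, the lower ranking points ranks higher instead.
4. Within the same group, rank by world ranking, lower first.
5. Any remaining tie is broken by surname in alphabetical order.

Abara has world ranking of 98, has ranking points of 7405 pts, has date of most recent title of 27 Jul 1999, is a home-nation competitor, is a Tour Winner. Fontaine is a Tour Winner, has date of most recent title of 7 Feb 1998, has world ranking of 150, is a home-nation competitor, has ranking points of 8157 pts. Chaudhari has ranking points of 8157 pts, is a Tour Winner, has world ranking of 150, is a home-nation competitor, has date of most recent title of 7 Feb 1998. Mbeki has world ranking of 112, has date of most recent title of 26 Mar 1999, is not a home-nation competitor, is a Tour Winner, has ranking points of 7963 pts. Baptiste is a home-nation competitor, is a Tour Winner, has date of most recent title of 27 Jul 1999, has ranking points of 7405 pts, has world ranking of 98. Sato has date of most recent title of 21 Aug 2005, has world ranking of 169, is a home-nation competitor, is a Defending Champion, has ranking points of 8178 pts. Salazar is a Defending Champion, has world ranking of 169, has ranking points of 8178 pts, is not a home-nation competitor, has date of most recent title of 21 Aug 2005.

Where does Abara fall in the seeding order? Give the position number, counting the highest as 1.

3

By status category: Salazar and Sato (Defending Champion); then Abara, Baptiste, Mbeki, Chaudhari and Fontaine (Tour Winner).
Salazar and Sato both have date of most recent title 21 Aug 2005, so the next rule applies.
Salazar and Sato both have ranking points 8178 pts, so the next rule applies.
Salazar and Sato both have world ranking 169, so the next rule applies.
Among Salazar and Sato, alphabetically by surname: Salazar before Sato.
Among Abara, Baptiste, Mbeki, Chaudhari and Fontaine, by date of most recent title (later first): Abara and Baptiste (27 Jul 1999) before Mbeki (26 Mar 1999) before Chaudhari and Fontaine (7 Feb 1998).
Abara and Baptiste both have ranking points 7405 pts, so the next rule applies.
Abara and Baptiste both have world ranking 98, so the next rule applies.
Among Abara and Baptiste, alphabetically by surname: Abara before Baptiste.
Chaudhari and Fontaine both have ranking points 8157 pts, so the next rule applies.
Chaudhari and Fontaine both have world ranking 150, so the next rule applies.
Among Chaudhari and Fontaine, alphabetically by surname: Chaudhari before Fontaine.
Order: Salazar, Sato, Abara, Baptiste, Mbeki, Chaudhari, Fontaine. So position 3.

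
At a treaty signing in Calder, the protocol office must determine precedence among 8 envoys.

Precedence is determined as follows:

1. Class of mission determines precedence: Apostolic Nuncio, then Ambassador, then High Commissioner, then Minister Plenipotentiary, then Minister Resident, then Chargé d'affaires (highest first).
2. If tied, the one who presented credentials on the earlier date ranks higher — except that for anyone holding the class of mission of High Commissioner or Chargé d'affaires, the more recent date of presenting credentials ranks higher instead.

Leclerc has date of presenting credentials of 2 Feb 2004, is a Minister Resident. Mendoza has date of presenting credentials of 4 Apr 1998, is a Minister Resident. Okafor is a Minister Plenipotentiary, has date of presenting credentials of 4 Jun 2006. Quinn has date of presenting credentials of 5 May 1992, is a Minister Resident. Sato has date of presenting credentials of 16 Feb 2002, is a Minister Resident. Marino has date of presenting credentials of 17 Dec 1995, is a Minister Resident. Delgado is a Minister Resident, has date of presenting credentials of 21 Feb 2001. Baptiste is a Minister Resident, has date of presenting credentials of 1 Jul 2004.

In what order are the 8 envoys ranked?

Okafor, Quinn, Marino, Mendoza, Delgado, Sato, Leclerc, Baptiste

By class of mission: Okafor (Minister Plenipotentiary); then Quinn, Marino, Mendoza, Delgado, Sato, Leclerc and Baptiste (Minister Resident).
Among Quinn, Marino, Mendoza, Delgado, Sato, Leclerc and Baptiste, by date of presenting credentials (earlier first): Quinn (5 May 1992) before Marino (17 Dec 1995) before Mendoza (4 Apr 1998) before Delgado (21 Feb 2001) before Sato (16 Feb 2002) before Leclerc (2 Feb 2004) before Baptiste (1 Jul 2004).
Full order: Okafor, Quinn, Marino, Mendoza, Delgado, Sato, Leclerc, Baptiste.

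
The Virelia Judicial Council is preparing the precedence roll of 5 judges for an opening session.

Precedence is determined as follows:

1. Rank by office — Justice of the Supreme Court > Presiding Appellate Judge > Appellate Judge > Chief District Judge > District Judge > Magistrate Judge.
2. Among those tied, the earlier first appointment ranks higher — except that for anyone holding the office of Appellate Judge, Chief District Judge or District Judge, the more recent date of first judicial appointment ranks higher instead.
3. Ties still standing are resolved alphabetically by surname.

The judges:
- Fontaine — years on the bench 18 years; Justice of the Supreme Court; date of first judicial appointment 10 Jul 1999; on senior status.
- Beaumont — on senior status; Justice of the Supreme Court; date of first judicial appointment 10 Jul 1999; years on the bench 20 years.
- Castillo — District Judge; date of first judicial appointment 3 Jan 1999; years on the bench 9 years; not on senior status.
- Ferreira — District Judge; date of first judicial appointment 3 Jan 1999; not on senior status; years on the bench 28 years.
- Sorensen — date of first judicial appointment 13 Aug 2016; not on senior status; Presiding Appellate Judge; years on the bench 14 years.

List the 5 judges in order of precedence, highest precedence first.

By office: Beaumont and Fontaine (Justice of the Supreme Court); then Sorensen (Presiding Appellate Judge); then Castillo and Ferreira (District Judge).
Beaumont and Fontaine both have date of first judicial appointment 10 Jul 1999, so the next rule applies.
Among Beaumont and Fontaine, alphabetically by surname: Beaumont before Fontaine.
Castillo and Ferreira both have date of first judicial appointment 3 Jan 1999, so the next rule applies.
Among Castillo and Ferreira, alphabetically by surname: Castillo before Ferreira.
Full order: Beaumont, Fontaine, Sorensen, Castillo, Ferreira.

Beaumont, Fontaine, Sorensen, Castillo, Ferreira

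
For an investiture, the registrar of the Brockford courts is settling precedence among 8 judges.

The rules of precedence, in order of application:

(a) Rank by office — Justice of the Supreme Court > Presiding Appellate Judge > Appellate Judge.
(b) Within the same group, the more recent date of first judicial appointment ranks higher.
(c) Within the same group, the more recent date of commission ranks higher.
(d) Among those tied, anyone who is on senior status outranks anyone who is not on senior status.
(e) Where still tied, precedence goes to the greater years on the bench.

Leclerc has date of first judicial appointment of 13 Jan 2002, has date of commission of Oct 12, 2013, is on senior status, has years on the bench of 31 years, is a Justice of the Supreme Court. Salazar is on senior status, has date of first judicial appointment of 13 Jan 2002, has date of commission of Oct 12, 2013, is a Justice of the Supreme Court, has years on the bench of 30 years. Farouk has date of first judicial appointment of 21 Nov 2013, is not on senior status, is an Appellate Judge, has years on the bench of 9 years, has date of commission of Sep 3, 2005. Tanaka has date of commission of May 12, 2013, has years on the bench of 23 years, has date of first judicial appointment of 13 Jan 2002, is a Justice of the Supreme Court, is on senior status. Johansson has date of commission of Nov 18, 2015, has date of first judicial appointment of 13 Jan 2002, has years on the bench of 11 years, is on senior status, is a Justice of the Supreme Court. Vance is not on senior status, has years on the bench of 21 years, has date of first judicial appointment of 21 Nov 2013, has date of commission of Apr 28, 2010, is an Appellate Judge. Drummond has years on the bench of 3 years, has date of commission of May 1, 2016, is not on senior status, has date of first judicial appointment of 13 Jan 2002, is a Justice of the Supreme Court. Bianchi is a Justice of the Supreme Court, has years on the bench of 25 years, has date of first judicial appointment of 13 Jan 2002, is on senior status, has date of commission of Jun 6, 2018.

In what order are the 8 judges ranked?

Bianchi, Drummond, Johansson, Leclerc, Salazar, Tanaka, Vance, Farouk

By office: Bianchi, Drummond, Johansson, Leclerc, Salazar and Tanaka (Justice of the Supreme Court); then Vance and Farouk (Appellate Judge).
Bianchi, Drummond, Johansson, Leclerc, Salazar and Tanaka all have date of first judicial appointment 13 Jan 2002, so the next rule applies.
Among Bianchi, Drummond, Johansson, Leclerc, Salazar and Tanaka, by date of commission (later first): Bianchi (Jun 6, 2018) before Drummond (May 1, 2016) before Johansson (Nov 18, 2015) before Leclerc and Salazar (Oct 12, 2013) before Tanaka (May 12, 2013).
Leclerc and Salazar are each on senior status, so the next rule applies.
Among Leclerc and Salazar, by years on the bench (higher first): Leclerc (31 years) before Salazar (30 years).
Vance and Farouk both have date of first judicial appointment 21 Nov 2013, so the next rule applies.
Among Vance and Farouk, by date of commission (later first): Vance (Apr 28, 2010) before Farouk (Sep 3, 2005).
Full order: Bianchi, Drummond, Johansson, Leclerc, Salazar, Tanaka, Vance, Farouk.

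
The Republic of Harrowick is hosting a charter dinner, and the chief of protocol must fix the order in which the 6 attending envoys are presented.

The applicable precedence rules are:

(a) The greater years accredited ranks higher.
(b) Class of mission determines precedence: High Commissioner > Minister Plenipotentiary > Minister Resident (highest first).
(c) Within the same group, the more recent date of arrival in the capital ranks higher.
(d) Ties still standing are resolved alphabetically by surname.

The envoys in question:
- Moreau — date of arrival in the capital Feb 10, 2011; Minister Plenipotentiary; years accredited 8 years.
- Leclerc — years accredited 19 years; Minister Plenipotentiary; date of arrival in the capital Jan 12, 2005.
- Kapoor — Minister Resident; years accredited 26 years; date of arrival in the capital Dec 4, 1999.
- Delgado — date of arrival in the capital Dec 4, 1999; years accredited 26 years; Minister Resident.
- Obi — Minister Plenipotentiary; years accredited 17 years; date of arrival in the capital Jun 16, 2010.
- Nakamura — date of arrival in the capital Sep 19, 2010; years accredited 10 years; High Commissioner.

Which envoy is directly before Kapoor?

Delgado

By years accredited (higher first): Delgado and Kapoor (both 26 years); then Leclerc (19 years); then Obi (17 years); then Nakamura (10 years); then Moreau (8 years).
Delgado and Kapoor are each Minister Resident, so the next rule applies.
Delgado and Kapoor both have date of arrival in the capital Dec 4, 1999, so the next rule applies.
Among Delgado and Kapoor, alphabetically by surname: Delgado before Kapoor.
Order: Delgado, Kapoor, Leclerc, Obi, Nakamura, Moreau.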